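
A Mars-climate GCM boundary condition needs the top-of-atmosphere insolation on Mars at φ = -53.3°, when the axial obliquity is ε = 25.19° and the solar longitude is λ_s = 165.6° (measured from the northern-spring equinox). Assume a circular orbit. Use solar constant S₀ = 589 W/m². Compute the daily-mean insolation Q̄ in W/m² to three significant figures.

Q̄ ≈ 87.6 W/m²

Solar declination: sin δ = sin ε · sin λ_s = sin 25.19° × sin 165.6° = 0.10585, so δ = +6.076°.
cos H₀ = −tan(-53.3°) tan(+6.076°) = 0.1428, H₀ = 1.4275 rad.
Bracket: H₀ sin φ sin δ + cos φ cos δ sin H₀ = 1.4275×-0.80178×0.10585 + 0.59763×0.99438×0.98975 = -0.121150 + 0.588180 = 0.467030.
Q̄ = (S₀/π) × [bracket] = (589/π) × 0.467030 = 87.56 W/m².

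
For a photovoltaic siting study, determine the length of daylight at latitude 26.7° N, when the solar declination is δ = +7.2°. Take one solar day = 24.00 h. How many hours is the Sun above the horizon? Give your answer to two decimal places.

12.49 h

cos H₀ = −tan φ · tan δ = −tan(+26.7°) × tan(+7.200°) = -0.0635, so H₀ = 1.6344 rad = 93.64°.
Daylight = 2H₀/(2π) × 24.00 h = (1.6344/π) × 24.00 = 12.49 h.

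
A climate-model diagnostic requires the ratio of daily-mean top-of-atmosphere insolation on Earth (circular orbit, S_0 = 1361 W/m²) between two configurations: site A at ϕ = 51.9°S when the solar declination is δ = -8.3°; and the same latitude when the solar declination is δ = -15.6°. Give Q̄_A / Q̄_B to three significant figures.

— Configuration A (ϕ=-51.9°):
cos h₀ = −tan(-51.9°) tan(-8.300°) = -0.1861, h₀ = 1.7579 rad.
Bracket: h₀ sin ϕ sin δ + cos ϕ cos δ sin h₀ = 1.7579×-0.78694×-0.14436 + 0.61704×0.98953×0.98254 = 0.199702 + 0.599919 = 0.799621.
Q̄ = (S_0/π) × [bracket] = (1361/π) × 0.799621 = 346.41 W/m².
— Configuration B (ϕ=-51.9°):
cos h₀ = −tan(-51.9°) tan(-15.600°) = -0.3561, h₀ = 1.9349 rad.
Bracket: h₀ sin ϕ sin δ + cos ϕ cos δ sin h₀ = 1.9349×-0.78694×-0.26892 + 0.61704×0.96316×0.93445 = 0.409471 + 0.555351 = 0.964822.
Q̄ = (S_0/π) × [bracket] = (1361/π) × 0.964822 = 417.98 W/m².
Ratio Q̄_A / Q̄_B = 346.41 / 417.98 = 0.8288.

Q̄_A / Q̄_B ≈ 0.829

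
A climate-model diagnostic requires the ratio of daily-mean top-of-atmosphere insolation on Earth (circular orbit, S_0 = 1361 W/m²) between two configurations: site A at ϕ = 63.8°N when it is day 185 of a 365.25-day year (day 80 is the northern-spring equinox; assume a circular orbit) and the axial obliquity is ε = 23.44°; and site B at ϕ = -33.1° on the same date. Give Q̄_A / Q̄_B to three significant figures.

— Configuration A (ϕ=+63.8°):
Solar longitude: L_s = 360° × (185 − 80)/365.25 = 103.491°.
sin δ = sin 23.44° × sin 103.491° = 0.38681, so δ = +22.756°.
cos h₀ = −tan(+63.8°) tan(+22.756°) = -0.8525, h₀ = 2.5915 rad.
Bracket: h₀ sin ϕ sin δ + cos ϕ cos δ sin h₀ = 2.5915×0.89726×0.38681 + 0.44151×0.92216×0.52279 = 0.899430 + 0.212850 = 1.112280.
Q̄ = (S_0/π) × [bracket] = (1361/π) × 1.112280 = 481.86 W/m².
— Configuration B (ϕ=-33.1°):
cos h₀ = −tan(-33.1°) tan(+22.756°) = 0.2734, h₀ = 1.2938 rad.
Bracket: h₀ sin ϕ sin δ + cos ϕ cos δ sin h₀ = 1.2938×-0.54610×0.38681 + 0.83772×0.92216×0.96189 = -0.273298 + 0.743071 = 0.469773.
Q̄ = (S_0/π) × [bracket] = (1361/π) × 0.469773 = 203.51 W/m².
Ratio Q̄_A / Q̄_B = 481.86 / 203.51 = 2.368.

Q̄_A / Q̄_B ≈ 2.37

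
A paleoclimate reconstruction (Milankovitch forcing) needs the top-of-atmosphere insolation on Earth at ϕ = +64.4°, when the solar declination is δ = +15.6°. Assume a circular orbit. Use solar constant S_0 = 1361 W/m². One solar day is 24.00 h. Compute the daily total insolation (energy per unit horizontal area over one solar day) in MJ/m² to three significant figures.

32.6 MJ/m²

cos h₀ = −tan(+64.4°) tan(+15.600°) = -0.5827, h₀ = 2.1929 rad.
Bracket: h₀ sin ϕ sin δ + cos ϕ cos δ sin h₀ = 2.1929×0.90183×0.26892 + 0.43209×0.96316×0.81265 = 0.531822 + 0.338202 = 0.870024.
Q̄ = (S_0/π) × [bracket] = (1361/π) × 0.870024 = 376.91 W/m².
Daily total = Q̄ × 24.00 h × 3600 s/h = 376.91 × 24.00 × 3600 / 10⁶ = 32.57 MJ/m².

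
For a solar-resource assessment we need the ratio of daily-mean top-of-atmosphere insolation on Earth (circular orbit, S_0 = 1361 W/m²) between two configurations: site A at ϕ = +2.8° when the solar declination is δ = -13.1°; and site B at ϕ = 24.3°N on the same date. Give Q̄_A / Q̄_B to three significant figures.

— Configuration A (ϕ=+2.8°):
cos h₀ = −tan(+2.8°) tan(-13.100°) = 0.0114, h₀ = 1.5594 rad.
Bracket: h₀ sin ϕ sin δ + cos ϕ cos δ sin h₀ = 1.5594×0.04885×-0.22665 + 0.99881×0.97398×0.99994 = -0.017265 + 0.972763 = 0.955498.
Q̄ = (S_0/π) × [bracket] = (1361/π) × 0.955498 = 413.94 W/m².
— Configuration B (ϕ=+24.3°):
cos h₀ = −tan(+24.3°) tan(-13.100°) = 0.1051, h₀ = 1.4655 rad.
Bracket: h₀ sin ϕ sin δ + cos ϕ cos δ sin h₀ = 1.4655×0.41151×-0.22665 + 0.91140×0.97398×0.99446 = -0.136685 + 0.882768 = 0.746083.
Q̄ = (S_0/π) × [bracket] = (1361/π) × 0.746083 = 323.22 W/m².
Ratio Q̄_A / Q̄_B = 413.94 / 323.22 = 1.281.

Q̄_A / Q̄_B ≈ 1.28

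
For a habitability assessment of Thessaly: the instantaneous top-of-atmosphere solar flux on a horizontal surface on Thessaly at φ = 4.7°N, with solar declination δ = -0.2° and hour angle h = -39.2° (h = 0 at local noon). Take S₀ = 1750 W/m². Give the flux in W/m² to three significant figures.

1.35e+03 W/m²

cos θ_z = sin φ sin δ + cos φ cos δ cos h = -0.000286 + 0.772334 = 0.772048.
Flux = S₀ · cos θ_z = 1750 × 0.772048 = 1351 W/m².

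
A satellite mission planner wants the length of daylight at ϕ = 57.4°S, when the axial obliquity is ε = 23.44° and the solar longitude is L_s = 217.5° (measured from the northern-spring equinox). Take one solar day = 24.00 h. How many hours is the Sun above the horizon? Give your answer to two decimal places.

Solar declination: sin δ = sin ε · sin L_s = sin 23.44° × sin 217.5° = -0.24216, so δ = -14.014°.
cos h₀ = −tan ϕ · tan δ = −tan(-57.4°) × tan(-14.014°) = -0.3903, so h₀ = 1.9717 rad = 112.97°.
Daylight = 2h₀/(2π) × 24.00 h = (1.9717/π) × 24.00 = 15.06 h.

15.06 h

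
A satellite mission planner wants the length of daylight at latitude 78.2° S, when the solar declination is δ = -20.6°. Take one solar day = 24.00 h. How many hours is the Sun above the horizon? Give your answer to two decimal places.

Sunrise equation: cos H₀ = −tan φ · tan δ = -1.7992 ≤ −1, so the Sun never sets (polar day) and H₀ = π.
Daylight = 2H₀/(2π) × 24.00 h = (3.1416/π) × 24.00 = 24.00 h.

24.00 h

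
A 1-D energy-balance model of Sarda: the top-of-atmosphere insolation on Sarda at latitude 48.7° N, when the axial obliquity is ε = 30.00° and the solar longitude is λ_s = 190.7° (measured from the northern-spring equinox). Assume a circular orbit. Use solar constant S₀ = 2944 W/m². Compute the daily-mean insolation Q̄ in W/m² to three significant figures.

Q̄ ≈ 517 W/m²

Solar declination: sin δ = sin ε · sin λ_s = sin 30.00° × sin 190.7° = -0.09283, so δ = -5.327°.
cos H₀ = −tan(+48.7°) tan(-5.327°) = 0.1061, H₀ = 1.4645 rad.
Bracket: H₀ sin φ sin δ + cos φ cos δ sin H₀ = 1.4645×0.75126×-0.09283 + 0.66000×0.99568×0.99435 = -0.102133 + 0.653436 = 0.551303.
Q̄ = (S₀/π) × [bracket] = (2944/π) × 0.551303 = 516.6 W/m².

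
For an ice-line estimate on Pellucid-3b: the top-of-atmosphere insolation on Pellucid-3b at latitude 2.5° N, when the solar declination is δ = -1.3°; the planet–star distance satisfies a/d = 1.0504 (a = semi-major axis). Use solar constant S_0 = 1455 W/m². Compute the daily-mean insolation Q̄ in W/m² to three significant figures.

Q̄ ≈ 510 W/m²

cos h₀ = −tan(+2.5°) tan(-1.300°) = 0.0010, h₀ = 1.5698 rad.
Bracket: h₀ sin ϕ sin δ + cos ϕ cos δ sin h₀ = 1.5698×0.04362×-0.02269 + 0.99905×0.99974×1.00000 = -0.001554 + 0.998790 = 0.997236.
Inverse-square distance factor (a/d)² = 1.0504² = 1.103340.
Q̄ = (S_0/π) × 1.103340 × [bracket] = (1455/π) × 1.103340 × 0.997236 = 509.6 W/m².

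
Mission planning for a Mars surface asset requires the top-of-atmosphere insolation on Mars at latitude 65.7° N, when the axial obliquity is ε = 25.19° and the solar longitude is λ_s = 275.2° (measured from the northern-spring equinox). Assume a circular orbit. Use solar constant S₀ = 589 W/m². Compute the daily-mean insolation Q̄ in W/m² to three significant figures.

Solar declination: sin δ = sin ε · sin λ_s = sin 25.19° × sin 275.2° = -0.42387, so δ = -25.079°.
cos H₀ = −tan(+65.7°) tan(-25.079°) = 1.0365 ≥ 1 ⇒ polar night, H₀ = 0 and Q̄ = 0.

Q̄ ≈ 0.00 W/m²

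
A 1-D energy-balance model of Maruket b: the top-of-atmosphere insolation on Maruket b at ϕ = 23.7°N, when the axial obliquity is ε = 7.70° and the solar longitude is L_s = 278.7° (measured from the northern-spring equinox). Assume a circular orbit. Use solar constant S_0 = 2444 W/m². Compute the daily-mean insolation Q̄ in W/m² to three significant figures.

Q̄ ≈ 642 W/m²

Solar declination: sin δ = sin ε · sin L_s = sin 7.70° × sin 278.7° = -0.13244, so δ = -7.611°.
cos h₀ = −tan(+23.7°) tan(-7.611°) = 0.0587, h₀ = 1.5121 rad.
Bracket: h₀ sin ϕ sin δ + cos ϕ cos δ sin h₀ = 1.5121×0.40195×-0.13244 + 0.91566×0.99119×0.99828 = -0.080496 + 0.906032 = 0.825536.
Q̄ = (S_0/π) × [bracket] = (2444/π) × 0.825536 = 642.2 W/m².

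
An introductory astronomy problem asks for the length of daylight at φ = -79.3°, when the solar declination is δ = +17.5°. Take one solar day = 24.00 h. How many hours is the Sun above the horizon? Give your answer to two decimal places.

cos H₀ = −tan φ · tan δ = 1.6687 ≥ 1, so the Sun never rises (polar night) and H₀ = 0.
Daylight = 2H₀/(2π) × 24.00 h = (0.0000/π) × 24.00 = 0.00 h.

0.00 h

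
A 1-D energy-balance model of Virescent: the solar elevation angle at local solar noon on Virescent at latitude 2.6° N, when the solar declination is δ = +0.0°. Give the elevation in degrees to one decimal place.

At local noon the hour angle is zero, so the zenith angle equals |φ − δ| = |+2.6° − (+0.000°)| = 2.600°.
Elevation = 90° − 2.600° = 87.4°.

87.4°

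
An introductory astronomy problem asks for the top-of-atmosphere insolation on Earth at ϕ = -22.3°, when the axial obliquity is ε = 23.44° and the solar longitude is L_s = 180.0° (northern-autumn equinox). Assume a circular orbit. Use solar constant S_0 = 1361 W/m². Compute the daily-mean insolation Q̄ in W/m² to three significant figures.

Solar declination: sin δ = sin ε · sin L_s = sin 23.44° × sin 180.0° = 0.00000, so δ = +0.000°.
cos h₀ = −tan(-22.3°) tan(+0.000°) = 0.0000, h₀ = 1.5708 rad.
Bracket: h₀ sin ϕ sin δ + cos ϕ cos δ sin h₀ = 1.5708×-0.37946×0.00000 + 0.92521×1.00000×1.00000 = -0.000000 + 0.925210 = 0.925210.
Q̄ = (S_0/π) × [bracket] = (1361/π) × 0.925210 = 400.8 W/m².

Q̄ ≈ 401 W/m²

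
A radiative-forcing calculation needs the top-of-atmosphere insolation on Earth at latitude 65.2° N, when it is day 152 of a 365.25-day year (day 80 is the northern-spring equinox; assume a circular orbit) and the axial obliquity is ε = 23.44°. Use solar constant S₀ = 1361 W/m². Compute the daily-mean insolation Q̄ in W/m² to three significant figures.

Q̄ ≈ 471 W/m²

Solar longitude: λ_s = 360° × (152 − 80)/365.25 = 70.965°.
sin δ = sin 23.44° × sin 70.965° = 0.37604, so δ = +22.088°.
cos H₀ = −tan(+65.2°) tan(+22.088°) = -0.8783, H₀ = 2.6431 rad.
Bracket: H₀ sin φ sin δ + cos φ cos δ sin H₀ = 2.6431×0.90778×0.37604 + 0.41945×0.92660×0.47814 = 0.902253 + 0.185835 = 1.088088.
Q̄ = (S₀/π) × [bracket] = (1361/π) × 1.088088 = 471.4 W/m².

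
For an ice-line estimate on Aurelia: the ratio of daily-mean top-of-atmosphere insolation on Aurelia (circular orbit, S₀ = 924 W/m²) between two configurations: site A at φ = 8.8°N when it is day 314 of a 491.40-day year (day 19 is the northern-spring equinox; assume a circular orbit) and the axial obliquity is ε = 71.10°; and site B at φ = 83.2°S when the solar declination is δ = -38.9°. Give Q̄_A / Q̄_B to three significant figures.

— Configuration A (φ=+8.8°):
Solar longitude: λ_s = 360° × (314 − 19)/491.40 = 216.117°.
sin δ = sin 71.10° × sin 216.117° = -0.55766, so δ = -33.894°.
cos H₀ = −tan(+8.8°) tan(-33.894°) = 0.1040, H₀ = 1.4666 rad.
Bracket: H₀ sin φ sin δ + cos φ cos δ sin H₀ = 1.4666×0.15299×-0.55766 + 0.98823×0.83007×0.99458 = -0.125125 + 0.815854 = 0.690729.
Q̄ = (S₀/π) × [bracket] = (924/π) × 0.690729 = 203.16 W/m².
— Configuration B (φ=-83.2°):
cos H₀ = −tan(-83.2°) tan(-38.900°) = -6.7669 ≤ −1 ⇒ polar day, H₀ = π.
Bracket: H₀ sin φ sin δ + cos φ cos δ sin H₀ = 3.1416×-0.99297×-0.62796 + 0.11840×0.77824×0.00000 = 1.958930 + 0.000000 = 1.958930.
Q̄ = (S₀/π) × [bracket] = (924/π) × 1.958930 = 576.16 W/m².
Ratio Q̄_A / Q̄_B = 203.16 / 576.16 = 0.3526.

Q̄_A / Q̄_B ≈ 0.353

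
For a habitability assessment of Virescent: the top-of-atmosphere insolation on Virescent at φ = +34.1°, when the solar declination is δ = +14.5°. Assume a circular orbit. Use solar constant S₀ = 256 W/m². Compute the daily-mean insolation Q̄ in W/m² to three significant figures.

Q̄ ≈ 84.3 W/m²

cos H₀ = −tan(+34.1°) tan(+14.500°) = -0.1751, H₀ = 1.7468 rad.
Bracket: H₀ sin φ sin δ + cos φ cos δ sin H₀ = 1.7468×0.56064×0.25038 + 0.82806×0.96815×0.98455 = 0.245204 + 0.789300 = 1.034504.
Q̄ = (S₀/π) × [bracket] = (256/π) × 1.034504 = 84.30 W/m².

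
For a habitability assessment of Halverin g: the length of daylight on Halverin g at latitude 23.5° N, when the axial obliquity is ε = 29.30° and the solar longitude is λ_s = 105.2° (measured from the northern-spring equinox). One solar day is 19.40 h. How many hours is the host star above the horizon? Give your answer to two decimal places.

11.15 h

Solar declination: sin δ = sin ε · sin λ_s = sin 29.30° × sin 105.2° = 0.47226, so δ = +28.181°.
cos H₀ = −tan φ · tan δ = −tan(+23.5°) × tan(+28.181°) = -0.2330, so H₀ = 1.8059 rad = 103.47°.
Daylight = 2H₀/(2π) × 19.40 h = (1.8059/π) × 19.40 = 11.15 h.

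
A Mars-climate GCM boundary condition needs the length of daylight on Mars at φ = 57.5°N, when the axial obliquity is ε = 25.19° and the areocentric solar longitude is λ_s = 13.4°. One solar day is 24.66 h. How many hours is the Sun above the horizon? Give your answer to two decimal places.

13.56 h

sin δ = sin 25.19° × sin 13.4° = 0.09864, so δ = +5.661°.
cos H₀ = −tan φ · tan δ = −tan(+57.5°) × tan(+5.661°) = -0.1556, so H₀ = 1.7270 rad = 98.95°.
Daylight = 2H₀/(2π) × 24.66 h = (1.7270/π) × 24.66 = 13.56 h.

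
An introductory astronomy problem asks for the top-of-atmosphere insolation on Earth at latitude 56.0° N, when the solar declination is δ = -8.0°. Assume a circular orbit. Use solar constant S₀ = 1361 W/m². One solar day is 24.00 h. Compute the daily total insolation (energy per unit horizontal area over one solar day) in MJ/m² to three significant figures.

14.4 MJ/m²

cos H₀ = −tan(+56.0°) tan(-8.000°) = 0.2084, H₀ = 1.3609 rad.
Bracket: H₀ sin φ sin δ + cos φ cos δ sin H₀ = 1.3609×0.82904×-0.13917 + 0.55919×0.99027×0.97805 = -0.157017 + 0.541594 = 0.384577.
Q̄ = (S₀/π) × [bracket] = (1361/π) × 0.384577 = 166.61 W/m².
Daily total = Q̄ × 24.00 h × 3600 s/h = 166.61 × 24.00 × 3600 / 10⁶ = 14.40 MJ/m².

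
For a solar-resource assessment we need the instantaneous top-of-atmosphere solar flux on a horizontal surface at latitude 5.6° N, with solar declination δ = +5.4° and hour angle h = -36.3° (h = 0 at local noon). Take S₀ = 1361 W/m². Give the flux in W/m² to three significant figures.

1.10e+03 W/m²

cos θ_z = sin φ sin δ + cos φ cos δ cos h = 0.009183 + 0.798522 = 0.807705.
Flux = S₀ · cos θ_z = 1361 × 0.807705 = 1099 W/m².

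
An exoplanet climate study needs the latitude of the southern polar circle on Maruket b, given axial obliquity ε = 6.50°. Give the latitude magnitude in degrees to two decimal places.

83.50°

The polar circle is the lowest latitude that experiences at least one full rotation of continuous darkness at the northern-summer solstice; it lies at |ϕ| = 90° − ε = 90° − 6.50° = 83.50°.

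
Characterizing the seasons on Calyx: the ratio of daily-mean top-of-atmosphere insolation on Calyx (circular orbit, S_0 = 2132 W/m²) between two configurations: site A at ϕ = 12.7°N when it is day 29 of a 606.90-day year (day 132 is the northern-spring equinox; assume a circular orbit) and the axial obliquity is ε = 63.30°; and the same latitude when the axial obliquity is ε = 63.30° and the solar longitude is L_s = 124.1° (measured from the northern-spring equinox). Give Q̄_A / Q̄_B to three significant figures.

— Configuration A (ϕ=+12.7°):
Solar longitude: L_s = 360° × (29 − 132)/606.90 = -61.097°, i.e. -61.097° + 360° = 298.903°.
sin δ = sin 63.30° × sin 298.903° = -0.78210, so δ = -51.453°.
cos h₀ = −tan(+12.7°) tan(-51.453°) = 0.2828, h₀ = 1.2840 rad.
Bracket: h₀ sin ϕ sin δ + cos ϕ cos δ sin h₀ = 1.2840×0.21985×-0.78210 + 0.97553×0.62316×0.95917 = -0.220777 + 0.583090 = 0.362313.
Q̄ = (S_0/π) × [bracket] = (2132/π) × 0.362313 = 245.88 W/m².
— Configuration B (ϕ=+12.7°):
Solar declination: sin δ = sin ε · sin L_s = sin 63.30° × sin 124.1° = 0.73977, so δ = +47.711°.
cos h₀ = −tan(+12.7°) tan(+47.711°) = -0.2478, h₀ = 1.8212 rad.
Bracket: h₀ sin ϕ sin δ + cos ϕ cos δ sin h₀ = 1.8212×0.21985×0.73977 + 0.97553×0.67286×0.96882 = 0.296197 + 0.635929 = 0.932126.
Q̄ = (S_0/π) × [bracket] = (2132/π) × 0.932126 = 632.57 W/m².
Ratio Q̄_A / Q̄_B = 245.88 / 632.57 = 0.3887.

Q̄_A / Q̄_B ≈ 0.389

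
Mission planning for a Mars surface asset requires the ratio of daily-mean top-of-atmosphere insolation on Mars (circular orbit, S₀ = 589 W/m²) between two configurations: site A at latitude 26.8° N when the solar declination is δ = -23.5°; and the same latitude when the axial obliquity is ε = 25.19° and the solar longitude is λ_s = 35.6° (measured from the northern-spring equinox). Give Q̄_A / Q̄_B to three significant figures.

— Configuration A (φ=+26.8°):
cos H₀ = −tan(+26.8°) tan(-23.500°) = 0.2196, H₀ = 1.3494 rad.
Bracket: H₀ sin φ sin δ + cos φ cos δ sin H₀ = 1.3494×0.45088×-0.39875 + 0.89259×0.91706×0.97558 = -0.242606 + 0.798569 = 0.555963.
Q̄ = (S₀/π) × [bracket] = (589/π) × 0.555963 = 104.23 W/m².
— Configuration B (φ=+26.8°):
Solar declination: sin δ = sin ε · sin λ_s = sin 25.19° × sin 35.6° = 0.24776, so δ = +14.345°.
cos H₀ = −tan(+26.8°) tan(+14.345°) = -0.1292, H₀ = 1.7003 rad.
Bracket: H₀ sin φ sin δ + cos φ cos δ sin H₀ = 1.7003×0.45088×0.24776 + 0.89259×0.96882×0.99162 = 0.189941 + 0.857512 = 1.047453.
Q̄ = (S₀/π) × [bracket] = (589/π) × 1.047453 = 196.38 W/m².
Ratio Q̄_A / Q̄_B = 104.23 / 196.38 = 0.5308.

Q̄_A / Q̄_B ≈ 0.531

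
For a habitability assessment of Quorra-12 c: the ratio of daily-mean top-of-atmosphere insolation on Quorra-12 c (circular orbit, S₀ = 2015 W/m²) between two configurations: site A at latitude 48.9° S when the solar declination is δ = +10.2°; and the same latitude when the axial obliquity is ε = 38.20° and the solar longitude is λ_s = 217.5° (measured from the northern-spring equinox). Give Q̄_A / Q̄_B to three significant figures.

— Configuration A (φ=-48.9°):
cos H₀ = −tan(-48.9°) tan(+10.200°) = 0.2063, H₀ = 1.3630 rad.
Bracket: H₀ sin φ sin δ + cos φ cos δ sin H₀ = 1.3630×-0.75356×0.17708 + 0.65738×0.98420×0.97850 = -0.181879 + 0.633083 = 0.451204.
Q̄ = (S₀/π) × [bracket] = (2015/π) × 0.451204 = 289.40 W/m².
— Configuration B (φ=-48.9°):
Solar declination: sin δ = sin ε · sin λ_s = sin 38.20° × sin 217.5° = -0.37646, so δ = -22.115°.
cos H₀ = −tan(-48.9°) tan(-22.115°) = -0.4658, H₀ = 2.0554 rad.
Bracket: H₀ sin φ sin δ + cos φ cos δ sin H₀ = 2.0554×-0.75356×-0.37646 + 0.65738×0.92643×0.88488 = 0.583087 + 0.538907 = 1.121994.
Q̄ = (S₀/π) × [bracket] = (2015/π) × 1.121994 = 719.64 W/m².
Ratio Q̄_A / Q̄_B = 289.40 / 719.64 = 0.4021.

Q̄_A / Q̄_B ≈ 0.402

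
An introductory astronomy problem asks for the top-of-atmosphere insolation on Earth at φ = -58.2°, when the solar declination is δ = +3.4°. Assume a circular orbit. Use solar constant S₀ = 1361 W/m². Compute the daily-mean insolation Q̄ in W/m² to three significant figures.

Q̄ ≈ 195 W/m²

cos H₀ = −tan(-58.2°) tan(+3.400°) = 0.0958, H₀ = 1.4748 rad.
Bracket: H₀ sin φ sin δ + cos φ cos δ sin H₀ = 1.4748×-0.84989×0.05931 + 0.52696×0.99824×0.99540 = -0.074340 + 0.523613 = 0.449273.
Q̄ = (S₀/π) × [bracket] = (1361/π) × 0.449273 = 194.6 W/m².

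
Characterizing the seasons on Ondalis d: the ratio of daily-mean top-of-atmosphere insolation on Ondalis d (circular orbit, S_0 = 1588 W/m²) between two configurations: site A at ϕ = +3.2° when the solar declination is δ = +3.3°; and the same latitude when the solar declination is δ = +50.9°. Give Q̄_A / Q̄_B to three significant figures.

Q̄_A / Q̄_B ≈ 1.43

— Configuration A (ϕ=+3.2°):
cos h₀ = −tan(+3.2°) tan(+3.300°) = -0.0032, h₀ = 1.5740 rad.
Bracket: h₀ sin ϕ sin δ + cos ϕ cos δ sin h₀ = 1.5740×0.05582×0.05756 + 0.99844×0.99834×0.99999 = 0.005057 + 0.996773 = 1.001830.
Q̄ = (S_0/π) × [bracket] = (1588/π) × 1.001830 = 506.40 W/m².
— Configuration B (ϕ=+3.2°):
cos h₀ = −tan(+3.2°) tan(+50.900°) = -0.0688, h₀ = 1.6396 rad.
Bracket: h₀ sin ϕ sin δ + cos ϕ cos δ sin h₀ = 1.6396×0.05582×0.77605 + 0.99844×0.63068×0.99763 = 0.071026 + 0.628204 = 0.699230.
Q̄ = (S_0/π) × [bracket] = (1588/π) × 0.699230 = 353.44 W/m².
Ratio Q̄_A / Q̄_B = 506.40 / 353.44 = 1.433.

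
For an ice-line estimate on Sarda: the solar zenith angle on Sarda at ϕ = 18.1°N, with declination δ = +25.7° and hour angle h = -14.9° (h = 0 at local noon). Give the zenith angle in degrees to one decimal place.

θ_z = 15.8°

cos θ_z = sin ϕ sin δ + cos ϕ cos δ cos h = 0.134728 + 0.827689 = 0.962417.
θ_z = arccos(0.962417) = 15.8°.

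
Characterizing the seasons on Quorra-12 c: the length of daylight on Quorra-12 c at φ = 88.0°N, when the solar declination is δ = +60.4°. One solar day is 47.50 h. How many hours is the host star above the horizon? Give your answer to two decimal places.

47.50 h

Sunrise equation: cos H₀ = −tan φ · tan δ = -50.4089 ≤ −1, so the host star never sets (polar day) and H₀ = π.
Daylight = 2H₀/(2π) × 47.50 h = (3.1416/π) × 47.50 = 47.50 h.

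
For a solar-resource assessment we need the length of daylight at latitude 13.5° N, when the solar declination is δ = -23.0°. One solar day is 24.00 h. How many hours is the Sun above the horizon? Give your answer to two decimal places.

cos H₀ = −tan φ · tan δ = −tan(+13.5°) × tan(-23.000°) = 0.1019, so H₀ = 1.4687 rad = 84.15°.
Daylight = 2H₀/(2π) × 24.00 h = (1.4687/π) × 24.00 = 11.22 h.

11.22 h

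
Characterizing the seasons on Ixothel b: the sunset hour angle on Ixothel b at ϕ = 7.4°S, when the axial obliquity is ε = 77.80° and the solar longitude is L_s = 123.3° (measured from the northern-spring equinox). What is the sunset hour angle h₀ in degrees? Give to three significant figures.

h₀ = 79.4°

Solar declination: sin δ = sin ε · sin L_s = sin 77.80° × sin 123.3° = 0.81693, so δ = +54.779°.
cos h₀ = −tan ϕ · tan δ = −tan(-7.4°) × tan(+54.779°) = 0.1840, so h₀ = 1.3858 rad = 79.40°.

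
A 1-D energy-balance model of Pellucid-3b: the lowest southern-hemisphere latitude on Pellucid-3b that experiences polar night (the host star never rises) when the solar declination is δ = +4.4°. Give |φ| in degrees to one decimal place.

Polar night requires cos H₀ = −tan φ tan δ ≥ 1, i.e. tan φ tan δ ≤ −1.
The boundary is |tan φ| · |tan δ| = 1, so |φ| = 90° − |δ| = 90° − 4.4° = 85.6° in the southern hemisphere.

|φ| = 85.6°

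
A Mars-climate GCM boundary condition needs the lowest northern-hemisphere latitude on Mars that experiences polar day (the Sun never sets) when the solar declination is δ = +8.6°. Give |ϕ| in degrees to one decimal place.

|ϕ| = 81.4°

Polar day requires cos h₀ = −tan ϕ tan δ ≤ −1, i.e. tan ϕ tan δ ≥ 1.
The boundary is |tan ϕ| · |tan δ| = 1, so |ϕ| = 90° − |δ| = 90° − 8.6° = 81.4° in the northern hemisphere.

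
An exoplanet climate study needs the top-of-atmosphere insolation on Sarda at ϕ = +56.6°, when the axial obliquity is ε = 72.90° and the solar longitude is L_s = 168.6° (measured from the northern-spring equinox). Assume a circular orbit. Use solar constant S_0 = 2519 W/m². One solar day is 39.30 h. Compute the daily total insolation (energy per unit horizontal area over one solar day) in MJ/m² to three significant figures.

92.1 MJ/m²

Solar declination: sin δ = sin ε · sin L_s = sin 72.90° × sin 168.6° = 0.18892, so δ = +10.890°.
cos h₀ = −tan(+56.6°) tan(+10.890°) = -0.2918, h₀ = 1.8669 rad.
Bracket: h₀ sin ϕ sin δ + cos ϕ cos δ sin h₀ = 1.8669×0.83485×0.18892 + 0.55048×0.98199×0.95649 = 0.294447 + 0.517046 = 0.811493.
Q̄ = (S_0/π) × [bracket] = (2519/π) × 0.811493 = 650.67 W/m².
Daily total = Q̄ × 39.30 h × 3600 s/h = 650.67 × 39.30 × 3600 / 10⁶ = 92.06 MJ/m².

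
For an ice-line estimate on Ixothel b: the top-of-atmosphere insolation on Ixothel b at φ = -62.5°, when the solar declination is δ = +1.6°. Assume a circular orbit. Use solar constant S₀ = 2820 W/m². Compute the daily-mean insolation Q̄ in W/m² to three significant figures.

cos H₀ = −tan(-62.5°) tan(+1.600°) = 0.0537, H₀ = 1.5171 rad.
Bracket: H₀ sin φ sin δ + cos φ cos δ sin H₀ = 1.5171×-0.88701×0.02792 + 0.46175×0.99961×0.99856 = -0.037571 + 0.460905 = 0.423334.
Q̄ = (S₀/π) × [bracket] = (2820/π) × 0.423334 = 380.0 W/m².

Q̄ ≈ 380 W/m²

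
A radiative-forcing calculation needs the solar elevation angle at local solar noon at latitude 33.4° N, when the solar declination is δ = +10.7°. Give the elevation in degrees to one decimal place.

67.3°

At local noon the hour angle is zero, so the zenith angle equals |ϕ − δ| = |+33.4° − (+10.700°)| = 22.700°.
Elevation = 90° − 22.700° = 67.3°.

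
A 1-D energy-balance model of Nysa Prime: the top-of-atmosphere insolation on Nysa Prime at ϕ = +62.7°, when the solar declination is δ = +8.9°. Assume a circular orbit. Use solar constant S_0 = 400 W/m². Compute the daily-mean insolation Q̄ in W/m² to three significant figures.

Q̄ ≈ 87.9 W/m²

cos h₀ = −tan(+62.7°) tan(+8.900°) = -0.3034, h₀ = 1.8791 rad.
Bracket: h₀ sin ϕ sin δ + cos ϕ cos δ sin h₀ = 1.8791×0.88862×0.15471 + 0.45865×0.98796×0.95286 = 0.258336 + 0.431767 = 0.690103.
Q̄ = (S_0/π) × [bracket] = (400/π) × 0.690103 = 87.87 W/m².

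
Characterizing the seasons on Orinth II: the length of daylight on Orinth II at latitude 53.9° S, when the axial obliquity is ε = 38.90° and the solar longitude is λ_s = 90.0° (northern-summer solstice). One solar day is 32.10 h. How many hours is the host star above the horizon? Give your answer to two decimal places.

Solar declination: sin δ = sin ε · sin λ_s = sin 38.90° × sin 90.0° = 0.62796, so δ = +38.900°.
cos H₀ = −tan φ · tan δ = 1.1065 ≥ 1, so the host star never rises (polar night) and H₀ = 0.
Daylight = 2H₀/(2π) × 32.10 h = (0.0000/π) × 32.10 = 0.00 h.

0.00 h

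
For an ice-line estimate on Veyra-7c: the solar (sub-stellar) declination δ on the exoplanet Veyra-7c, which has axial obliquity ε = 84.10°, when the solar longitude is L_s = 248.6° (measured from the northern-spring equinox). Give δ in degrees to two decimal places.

δ = -67.84°

sin δ = sin ε · sin L_s = sin 84.10° × sin 248.6° = -0.926124.
δ = arcsin(-0.926124) = -67.84°.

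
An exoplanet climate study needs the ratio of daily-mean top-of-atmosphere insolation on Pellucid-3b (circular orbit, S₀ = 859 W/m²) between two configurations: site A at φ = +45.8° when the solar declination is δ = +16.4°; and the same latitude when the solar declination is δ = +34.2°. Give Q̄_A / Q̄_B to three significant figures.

Q̄_A / Q̄_B ≈ 0.750

— Configuration A (φ=+45.8°):
cos H₀ = −tan(+45.8°) tan(+16.400°) = -0.3027, H₀ = 1.8783 rad.
Bracket: H₀ sin φ sin δ + cos φ cos δ sin H₀ = 1.8783×0.71691×0.28234 + 0.69717×0.95931×0.95310 = 0.380191 + 0.637435 = 1.017626.
Q̄ = (S₀/π) × [bracket] = (859/π) × 1.017626 = 278.25 W/m².
— Configuration B (φ=+45.8°):
cos H₀ = −tan(+45.8°) tan(+34.200°) = -0.6988, H₀ = 2.3446 rad.
Bracket: H₀ sin φ sin δ + cos φ cos δ sin H₀ = 2.3446×0.71691×0.56208 + 0.69717×0.82708×0.71527 = 0.944782 + 0.412436 = 1.357218.
Q̄ = (S₀/π) × [bracket] = (859/π) × 1.357218 = 371.10 W/m².
Ratio Q̄_A / Q̄_B = 278.25 / 371.10 = 0.7498.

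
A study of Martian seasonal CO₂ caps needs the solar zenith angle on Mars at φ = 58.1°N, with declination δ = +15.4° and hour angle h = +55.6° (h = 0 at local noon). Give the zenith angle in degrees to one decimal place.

θ_z = 59.1°

cos θ_z = sin φ sin δ + cos φ cos δ cos h = 0.225450 + 0.287831 = 0.513281.
θ_z = arccos(0.513281) = 59.1°.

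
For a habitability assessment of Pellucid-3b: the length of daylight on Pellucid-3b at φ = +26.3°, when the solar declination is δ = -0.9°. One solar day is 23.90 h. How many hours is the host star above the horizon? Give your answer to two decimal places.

11.89 h

cos H₀ = −tan φ · tan δ = −tan(+26.3°) × tan(-0.900°) = 0.0078, so H₀ = 1.5630 rad = 89.56°.
Daylight = 2H₀/(2π) × 23.90 h = (1.5630/π) × 23.90 = 11.89 h.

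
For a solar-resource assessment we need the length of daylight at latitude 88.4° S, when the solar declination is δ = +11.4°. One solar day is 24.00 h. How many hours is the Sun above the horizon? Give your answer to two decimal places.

0.00 h

cos h₀ = −tan ϕ · tan δ = 7.2187 ≥ 1, so the Sun never rises (polar night) and h₀ = 0.
Daylight = 2h₀/(2π) × 24.00 h = (0.0000/π) × 24.00 = 0.00 h.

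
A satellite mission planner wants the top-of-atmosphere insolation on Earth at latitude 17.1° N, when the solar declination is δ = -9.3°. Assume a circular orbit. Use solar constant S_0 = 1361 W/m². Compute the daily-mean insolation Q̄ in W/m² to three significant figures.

Q̄ ≈ 377 W/m²

cos h₀ = −tan(+17.1°) tan(-9.300°) = 0.0504, h₀ = 1.5204 rad.
Bracket: h₀ sin ϕ sin δ + cos ϕ cos δ sin h₀ = 1.5204×0.29404×-0.16160 + 0.95579×0.98686×0.99873 = -0.072245 + 0.942033 = 0.869788.
Q̄ = (S_0/π) × [bracket] = (1361/π) × 0.869788 = 376.8 W/m².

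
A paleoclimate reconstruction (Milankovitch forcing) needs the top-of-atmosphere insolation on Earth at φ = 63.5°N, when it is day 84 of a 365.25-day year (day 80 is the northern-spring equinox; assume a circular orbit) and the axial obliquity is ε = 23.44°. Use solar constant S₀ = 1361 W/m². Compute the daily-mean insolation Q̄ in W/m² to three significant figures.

Q̄ ≈ 210 W/m²

Solar longitude: λ_s = 360° × (84 − 80)/365.25 = 3.943°.
sin δ = sin 23.44° × sin 3.943° = 0.02735, so δ = +1.567°.
cos H₀ = −tan(+63.5°) tan(+1.567°) = -0.0549, H₀ = 1.6257 rad.
Bracket: H₀ sin φ sin δ + cos φ cos δ sin H₀ = 1.6257×0.89493×0.02735 + 0.44620×0.99963×0.99849 = 0.039791 + 0.445361 = 0.485152.
Q̄ = (S₀/π) × [bracket] = (1361/π) × 0.485152 = 210.2 W/m².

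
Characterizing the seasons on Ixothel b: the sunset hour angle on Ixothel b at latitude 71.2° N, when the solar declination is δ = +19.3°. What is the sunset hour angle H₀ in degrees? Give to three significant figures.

H₀ = 180°

Sunrise equation: cos H₀ = −tan φ · tan δ = -1.0287 ≤ −1, so the host star never sets (polar day) and H₀ = π.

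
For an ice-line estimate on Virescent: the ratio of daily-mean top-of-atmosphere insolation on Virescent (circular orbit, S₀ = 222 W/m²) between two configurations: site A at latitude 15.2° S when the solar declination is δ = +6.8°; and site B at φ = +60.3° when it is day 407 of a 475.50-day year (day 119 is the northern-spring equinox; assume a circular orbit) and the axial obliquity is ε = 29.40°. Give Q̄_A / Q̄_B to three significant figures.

— Configuration A (φ=-15.2°):
cos H₀ = −tan(-15.2°) tan(+6.800°) = 0.0324, H₀ = 1.5384 rad.
Bracket: H₀ sin φ sin δ + cos φ cos δ sin H₀ = 1.5384×-0.26219×0.11840 + 0.96502×0.99297×0.99948 = -0.047757 + 0.957738 = 0.909981.
Q̄ = (S₀/π) × [bracket] = (222/π) × 0.909981 = 64.304 W/m².
— Configuration B (φ=+60.3°):
Solar longitude: λ_s = 360° × (407 − 119)/475.50 = 218.044°.
sin δ = sin 29.40° × sin 218.044° = -0.30253, so δ = -17.610°.
cos H₀ = −tan(+60.3°) tan(-17.610°) = 0.5565, H₀ = 0.9807 rad.
Bracket: H₀ sin φ sin δ + cos φ cos δ sin H₀ = 0.9807×0.86863×-0.30253 + 0.49546×0.95314×0.83087 = -0.257715 + 0.392372 = 0.134657.
Q̄ = (S₀/π) × [bracket] = (222/π) × 0.134657 = 9.5155 W/m².
Ratio Q̄_A / Q̄_B = 64.304 / 9.5155 = 6.758.

Q̄_A / Q̄_B ≈ 6.76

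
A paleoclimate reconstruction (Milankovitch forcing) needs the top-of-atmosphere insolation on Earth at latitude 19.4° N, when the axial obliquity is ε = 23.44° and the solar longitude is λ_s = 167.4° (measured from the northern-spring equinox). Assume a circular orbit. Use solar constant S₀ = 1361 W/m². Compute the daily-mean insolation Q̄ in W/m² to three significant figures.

Q̄ ≈ 427 W/m²

Solar declination: sin δ = sin ε · sin λ_s = sin 23.44° × sin 167.4° = 0.08677, so δ = +4.978°.
cos H₀ = −tan(+19.4°) tan(+4.978°) = -0.0307, H₀ = 1.6015 rad.
Bracket: H₀ sin φ sin δ + cos φ cos δ sin H₀ = 1.6015×0.33216×0.08677 + 0.94322×0.99623×0.99953 = 0.046158 + 0.939222 = 0.985380.
Q̄ = (S₀/π) × [bracket] = (1361/π) × 0.985380 = 426.9 W/m².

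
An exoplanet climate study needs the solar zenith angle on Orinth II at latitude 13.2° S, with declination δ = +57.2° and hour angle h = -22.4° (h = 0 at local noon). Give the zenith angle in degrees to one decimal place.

cos θ_z = sin ϕ sin δ + cos ϕ cos δ cos h = -0.191944 + 0.487602 = 0.295658.
θ_z = arccos(0.295658) = 72.8°.

θ_z = 72.8°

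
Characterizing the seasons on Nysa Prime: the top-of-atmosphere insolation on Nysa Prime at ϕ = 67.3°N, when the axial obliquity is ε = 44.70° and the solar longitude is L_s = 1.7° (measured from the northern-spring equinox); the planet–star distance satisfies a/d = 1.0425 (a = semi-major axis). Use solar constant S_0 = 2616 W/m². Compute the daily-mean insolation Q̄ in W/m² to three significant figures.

Solar declination: sin δ = sin ε · sin L_s = sin 44.70° × sin 1.7° = 0.02087, so δ = +1.196°.
cos h₀ = −tan(+67.3°) tan(+1.196°) = -0.0499, h₀ = 1.6207 rad.
Bracket: h₀ sin ϕ sin δ + cos ϕ cos δ sin h₀ = 1.6207×0.92254×0.02087 + 0.38591×0.99978×0.99875 = 0.031204 + 0.385343 = 0.416547.
Inverse-square distance factor (a/d)² = 1.0425² = 1.086806.
Q̄ = (S_0/π) × 1.086806 × [bracket] = (2616/π) × 1.086806 × 0.416547 = 377.0 W/m².

Q̄ ≈ 377 W/m²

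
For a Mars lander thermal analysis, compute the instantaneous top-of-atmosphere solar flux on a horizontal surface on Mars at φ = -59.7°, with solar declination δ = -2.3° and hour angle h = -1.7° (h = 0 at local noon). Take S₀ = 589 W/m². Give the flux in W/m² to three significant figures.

317 W/m²

cos θ_z = sin φ sin δ + cos φ cos δ cos h = 0.034650 + 0.503899 = 0.538549.
Flux = S₀ · cos θ_z = 589 × 0.538549 = 317.2 W/m².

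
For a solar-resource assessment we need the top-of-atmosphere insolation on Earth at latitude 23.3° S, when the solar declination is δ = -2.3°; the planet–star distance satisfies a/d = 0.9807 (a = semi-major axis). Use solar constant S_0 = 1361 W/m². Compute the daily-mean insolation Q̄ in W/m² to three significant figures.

Q̄ ≈ 393 W/m²

cos h₀ = −tan(-23.3°) tan(-2.300°) = -0.0173, h₀ = 1.5881 rad.
Bracket: h₀ sin ϕ sin δ + cos ϕ cos δ sin h₀ = 1.5881×-0.39555×-0.04013 + 0.91845×0.99919×0.99985 = 0.025209 + 0.917568 = 0.942777.
Inverse-square distance factor (a/d)² = 0.9807² = 0.961772.
Q̄ = (S_0/π) × 0.961772 × [bracket] = (1361/π) × 0.961772 × 0.942777 = 392.8 W/m².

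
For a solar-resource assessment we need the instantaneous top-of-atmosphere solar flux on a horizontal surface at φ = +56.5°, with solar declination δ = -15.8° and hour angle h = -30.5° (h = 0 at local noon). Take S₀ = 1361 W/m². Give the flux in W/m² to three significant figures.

314 W/m²

cos θ_z = sin φ sin δ + cos φ cos δ cos h = -0.227051 + 0.457597 = 0.230546.
Flux = S₀ · cos θ_z = 1361 × 0.230546 = 313.8 W/m².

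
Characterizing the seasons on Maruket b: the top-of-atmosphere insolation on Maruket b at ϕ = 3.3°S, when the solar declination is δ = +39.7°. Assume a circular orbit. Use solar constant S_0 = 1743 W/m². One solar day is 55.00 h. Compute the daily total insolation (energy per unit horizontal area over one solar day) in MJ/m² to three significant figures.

78.1 MJ/m²

cos h₀ = −tan(-3.3°) tan(+39.700°) = 0.0479, h₀ = 1.5229 rad.
Bracket: h₀ sin ϕ sin δ + cos ϕ cos δ sin h₀ = 1.5229×-0.05756×0.63877 + 0.99834×0.76940×0.99885 = -0.055993 + 0.767239 = 0.711246.
Q̄ = (S_0/π) × [bracket] = (1743/π) × 0.711246 = 394.61 W/m².
Daily total = Q̄ × 55.00 h × 3600 s/h = 394.61 × 55.00 × 3600 / 10⁶ = 78.13 MJ/m².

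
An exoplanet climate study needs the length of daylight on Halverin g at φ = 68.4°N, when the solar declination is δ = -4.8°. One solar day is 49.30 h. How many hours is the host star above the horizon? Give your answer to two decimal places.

21.30 h

cos H₀ = −tan φ · tan δ = −tan(+68.4°) × tan(-4.800°) = 0.2121, so H₀ = 1.3571 rad = 77.76°.
Daylight = 2H₀/(2π) × 49.30 h = (1.3571/π) × 49.30 = 21.30 h.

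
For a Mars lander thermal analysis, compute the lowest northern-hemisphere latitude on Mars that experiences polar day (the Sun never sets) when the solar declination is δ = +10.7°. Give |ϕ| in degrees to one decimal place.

|ϕ| = 79.3°

Polar day requires cos h₀ = −tan ϕ tan δ ≤ −1, i.e. tan ϕ tan δ ≥ 1.
The boundary is |tan ϕ| · |tan δ| = 1, so |ϕ| = 90° − |δ| = 90° − 10.7° = 79.3° in the northern hemisphere.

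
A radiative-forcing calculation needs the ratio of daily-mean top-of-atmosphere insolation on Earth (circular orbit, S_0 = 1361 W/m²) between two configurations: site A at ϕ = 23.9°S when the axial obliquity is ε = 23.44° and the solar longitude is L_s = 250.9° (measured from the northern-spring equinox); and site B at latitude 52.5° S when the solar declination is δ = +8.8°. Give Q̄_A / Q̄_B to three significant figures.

— Configuration A (ϕ=-23.9°):
Solar declination: sin δ = sin ε · sin L_s = sin 23.44° × sin 250.9° = -0.37589, so δ = -22.079°.
cos h₀ = −tan(-23.9°) tan(-22.079°) = -0.1798, h₀ = 1.7515 rad.
Bracket: h₀ sin ϕ sin δ + cos ϕ cos δ sin h₀ = 1.7515×-0.40514×-0.37589 + 0.91425×0.92666×0.98371 = 0.266733 + 0.833398 = 1.100131.
Q̄ = (S_0/π) × [bracket] = (1361/π) × 1.100131 = 476.60 W/m².
— Configuration B (ϕ=-52.5°):
cos h₀ = −tan(-52.5°) tan(+8.800°) = 0.2017, h₀ = 1.3677 rad.
Bracket: h₀ sin ϕ sin δ + cos ϕ cos δ sin h₀ = 1.3677×-0.79335×0.15299 + 0.60876×0.98823×0.97944 = -0.166004 + 0.589226 = 0.423222.
Q̄ = (S_0/π) × [bracket] = (1361/π) × 0.423222 = 183.35 W/m².
Ratio Q̄_A / Q̄_B = 476.60 / 183.35 = 2.599.

Q̄_A / Q̄_B ≈ 2.60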